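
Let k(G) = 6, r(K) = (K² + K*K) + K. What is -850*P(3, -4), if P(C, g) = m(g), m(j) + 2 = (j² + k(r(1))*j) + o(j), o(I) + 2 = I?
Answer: 13600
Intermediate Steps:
r(K) = K + 2*K² (r(K) = (K² + K²) + K = 2*K² + K = K + 2*K²)
o(I) = -2 + I
m(j) = -4 + j² + 7*j (m(j) = -2 + ((j² + 6*j) + (-2 + j)) = -2 + (-2 + j² + 7*j) = -4 + j² + 7*j)
P(C, g) = -4 + g² + 7*g
-850*P(3, -4) = -850*(-4 + (-4)² + 7*(-4)) = -850*(-4 + 16 - 28) = -850*(-16) = 13600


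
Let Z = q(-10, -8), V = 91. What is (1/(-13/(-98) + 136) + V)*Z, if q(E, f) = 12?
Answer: 4856516/4447 ≈ 1092.1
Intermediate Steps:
Z = 12
(1/(-13/(-98) + 136) + V)*Z = (1/(-13/(-98) + 136) + 91)*12 = (1/(-13*(-1/98) + 136) + 91)*12 = (1/(13/98 + 136) + 91)*12 = (1/(13341/98) + 91)*12 = (98/13341 + 91)*12 = (1214129/13341)*12 = 4856516/4447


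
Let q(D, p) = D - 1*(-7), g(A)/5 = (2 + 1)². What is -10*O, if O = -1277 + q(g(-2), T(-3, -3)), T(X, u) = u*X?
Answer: 12250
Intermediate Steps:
T(X, u) = X*u
g(A) = 45 (g(A) = 5*(2 + 1)² = 5*3² = 5*9 = 45)
q(D, p) = 7 + D (q(D, p) = D + 7 = 7 + D)
O = -1225 (O = -1277 + (7 + 45) = -1277 + 52 = -1225)
-10*O = -10*(-1225) = 12250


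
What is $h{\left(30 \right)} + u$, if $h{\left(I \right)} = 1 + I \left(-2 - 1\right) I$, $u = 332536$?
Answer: $329837$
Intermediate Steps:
$h{\left(I \right)} = 1 - 3 I^{2}$ ($h{\left(I \right)} = 1 + I \left(-3\right) I = 1 + - 3 I I = 1 - 3 I^{2}$)
$h{\left(30 \right)} + u = \left(1 - 3 \cdot 30^{2}\right) + 332536 = \left(1 - 2700\right) + 332536 = -2699 + 332536 = 329837$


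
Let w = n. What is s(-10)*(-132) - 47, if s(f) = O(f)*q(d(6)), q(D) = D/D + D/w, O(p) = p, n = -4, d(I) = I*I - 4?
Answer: -9287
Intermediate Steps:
d(I) = -4 + I**2 (d(I) = I**2 - 4 = -4 + I**2)
w = -4
q(D) = 1 - D/4 (q(D) = D/D + D/(-4) = 1 + D*(-1/4) = 1 - D/4)
s(f) = -7*f (s(f) = f*(1 - (-4 + 6**2)/4) = f*(1 - (-4 + 36)/4) = f*(1 - 1/4*32) = f*(1 - 8) = f*(-7) = -7*f)
s(-10)*(-132) - 47 = -7*(-10)*(-132) - 47 = 70*(-132) - 47 = -9240 - 47 = -9287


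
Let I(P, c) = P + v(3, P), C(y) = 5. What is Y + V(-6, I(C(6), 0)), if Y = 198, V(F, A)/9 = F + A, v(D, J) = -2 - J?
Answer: 126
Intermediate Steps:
I(P, c) = -2 (I(P, c) = P + (-2 - P) = -2)
V(F, A) = 9*A + 9*F (V(F, A) = 9*(F + A) = 9*(A + F) = 9*A + 9*F)
Y + V(-6, I(C(6), 0)) = 198 + (9*(-2) + 9*(-6)) = 198 + (-18 - 54) = 198 - 72 = 126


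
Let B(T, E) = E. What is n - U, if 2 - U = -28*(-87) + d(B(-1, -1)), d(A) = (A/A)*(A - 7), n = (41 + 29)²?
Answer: 7326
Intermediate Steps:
n = 4900 (n = 70² = 4900)
d(A) = -7 + A (d(A) = 1*(-7 + A) = -7 + A)
U = -2426 (U = 2 - (-28*(-87) + (-7 - 1)) = 2 - (2436 - 8) = 2 - 1*2428 = 2 - 2428 = -2426)
n - U = 4900 - 1*(-2426) = 4900 + 2426 = 7326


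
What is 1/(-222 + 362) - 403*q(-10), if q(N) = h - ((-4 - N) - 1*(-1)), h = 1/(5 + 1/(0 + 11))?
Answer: 767717/280 ≈ 2741.8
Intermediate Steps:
h = 11/56 (h = 1/(5 + 1/11) = 1/(56/11) = 11/56 ≈ 0.19643)
q(N) = 179/56 + N (q(N) = 11/56 - ((-4 - N) - 1*(-1)) = 11/56 - ((-4 - N) + 1) = 11/56 - (-3 - N) = 11/56 + (3 + N) = 179/56 + N)
1/(-222 + 362) - 403*q(-10) = 1/(-222 + 362) - 403*(179/56 - 10) = 1/140 - 403*(-381/56) = 1/140 + 153543/56 = 767717/280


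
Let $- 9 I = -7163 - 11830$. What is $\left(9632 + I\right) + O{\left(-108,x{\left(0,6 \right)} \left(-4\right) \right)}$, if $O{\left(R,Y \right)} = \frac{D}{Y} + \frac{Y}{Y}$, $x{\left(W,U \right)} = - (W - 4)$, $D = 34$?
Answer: $\frac{281789}{24} \approx 11741.0$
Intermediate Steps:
$x{\left(W,U \right)} = 4 - W$ ($x{\left(W,U \right)} = - (-4 + W) = 4 - W$)
$I = \frac{6331}{3}$ ($I = - \frac{-7163 - 11830}{9} = \left(- \frac{1}{9}\right) \left(-18993\right) = \frac{6331}{3} \approx 2110.3$)
$O{\left(R,Y \right)} = 1 + \frac{34}{Y}$ ($O{\left(R,Y \right)} = \frac{34}{Y} + \frac{Y}{Y} = \frac{34}{Y} + 1 = 1 + \frac{34}{Y}$)
$\left(9632 + I\right) + O{\left(-108,x{\left(0,6 \right)} \left(-4\right) \right)} = \left(9632 + \frac{6331}{3}\right) + \frac{34 + \left(4 - 0\right) \left(-4\right)}{\left(4 - 0\right) \left(-4\right)} = \frac{35227}{3} + \frac{34 + \left(4 + 0\right) \left(-4\right)}{\left(4 + 0\right) \left(-4\right)} = \frac{35227}{3} + \frac{34 + 4 \left(-4\right)}{4 \left(-4\right)} = \frac{35227}{3} + \frac{34 - 16}{-16} = \frac{35227}{3} - \frac{9}{8} = \frac{281789}{24}$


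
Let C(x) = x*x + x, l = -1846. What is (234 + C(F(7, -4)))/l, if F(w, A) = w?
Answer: -145/923 ≈ -0.15710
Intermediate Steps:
C(x) = x + x² (C(x) = x² + x = x + x²)
(234 + C(F(7, -4)))/l = (234 + 7*(1 + 7))/(-1846) = (234 + 7*8)*(-1/1846) = (234 + 56)*(-1/1846) = 290*(-1/1846) = -145/923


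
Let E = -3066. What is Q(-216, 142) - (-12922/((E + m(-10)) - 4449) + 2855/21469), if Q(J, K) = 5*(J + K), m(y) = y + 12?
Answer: -59978612923/161296597 ≈ -371.85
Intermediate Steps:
m(y) = 12 + y
Q(J, K) = 5*J + 5*K
Q(-216, 142) - (-12922/((E + m(-10)) - 4449) + 2855/21469) = (5*(-216) + 5*142) - (-12922/((-3066 + (12 - 10)) - 4449) + 2855/21469) = (-1080 + 710) - (-12922/((-3066 + 2) - 4449) + 2855*(1/21469)) = -370 - (-12922/(-3064 - 4449) + 2855/21469) = -370 - (-12922/(-7513) + 2855/21469) = -370 - (-12922*(-1/7513) + 2855/21469) = -370 - (12922/7513 + 2855/21469) = -370 - 1*298872033/161296597 = -370 - 298872033/161296597 = -59978612923/161296597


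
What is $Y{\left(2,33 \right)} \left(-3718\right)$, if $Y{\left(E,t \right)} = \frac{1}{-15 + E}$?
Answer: $286$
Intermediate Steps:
$Y{\left(2,33 \right)} \left(-3718\right) = \frac{1}{-15 + 2} \left(-3718\right) = \frac{1}{-13} \left(-3718\right) = \left(- \frac{1}{13}\right) \left(-3718\right) = 286$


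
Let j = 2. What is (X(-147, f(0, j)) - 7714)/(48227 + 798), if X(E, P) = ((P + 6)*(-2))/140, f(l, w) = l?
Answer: -269993/1715875 ≈ -0.15735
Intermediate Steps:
X(E, P) = -3/35 - P/70 (X(E, P) = ((6 + P)*(-2))*(1/140) = (-12 - 2*P)*(1/140) = -3/35 - P/70)
(X(-147, f(0, j)) - 7714)/(48227 + 798) = ((-3/35 - 1/70*0) - 7714)/(48227 + 798) = ((-3/35 + 0) - 7714)/49025 = (-3/35 - 7714)*(1/49025) = -269993/35*1/49025 = -269993/1715875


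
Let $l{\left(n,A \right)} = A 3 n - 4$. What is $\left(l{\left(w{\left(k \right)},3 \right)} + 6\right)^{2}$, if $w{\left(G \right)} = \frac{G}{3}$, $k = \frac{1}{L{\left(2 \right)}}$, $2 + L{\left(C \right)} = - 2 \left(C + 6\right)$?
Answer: $\frac{121}{36} \approx 3.3611$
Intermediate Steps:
$L{\left(C \right)} = -14 - 2 C$ ($L{\left(C \right)} = -2 - 2 \left(C + 6\right) = -2 - 2 \left(6 + C\right) = -2 - \left(12 + 2 C\right) = -14 - 2 C$)
$k = - \frac{1}{18}$ ($k = \frac{1}{-14 - 4} = \frac{1}{-18} = - \frac{1}{18} \approx -0.055556$)
$w{\left(G \right)} = \frac{G}{3}$ ($w{\left(G \right)} = G \frac{1}{3} = \frac{G}{3}$)
$l{\left(n,A \right)} = -4 + 3 A n$ ($l{\left(n,A \right)} = 3 A n - 4 = -4 + 3 A n$)
$\left(l{\left(w{\left(k \right)},3 \right)} + 6\right)^{2} = \left(\left(-4 + 3 \cdot 3 \cdot \frac{1}{3} \left(- \frac{1}{18}\right)\right) + 6\right)^{2} = \left(\left(-4 + 3 \cdot 3 \left(- \frac{1}{54}\right)\right) + 6\right)^{2} = \left(\left(-4 - \frac{1}{6}\right) + 6\right)^{2} = \left(- \frac{25}{6} + 6\right)^{2} = \left(\frac{11}{6}\right)^{2} = \frac{121}{36}$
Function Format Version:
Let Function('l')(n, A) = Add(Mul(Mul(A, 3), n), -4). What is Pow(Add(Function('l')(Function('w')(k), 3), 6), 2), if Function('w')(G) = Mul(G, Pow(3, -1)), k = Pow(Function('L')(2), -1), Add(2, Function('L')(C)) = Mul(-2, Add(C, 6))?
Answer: Rational(121, 36) ≈ 3.3611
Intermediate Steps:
Function('L')(C) = Add(-14, Mul(-2, C)) (Function('L')(C) = Add(-2, Mul(-2, Add(C, 6))) = Add(-2, Mul(-2, Add(6, C))) = Add(-2, Add(-12, Mul(-2, C))) = Add(-14, Mul(-2, C)))
k = Rational(-1, 18) (k = Pow(Add(-14, Mul(-2, 2)), -1) = Pow(Add(-14, -4), -1) = Pow(-18, -1) = Rational(-1, 18) ≈ -0.055556)
Function('w')(G) = Mul(Rational(1, 3), G) (Function('w')(G) = Mul(G, Rational(1, 3)) = Mul(Rational(1, 3), G))
Function('l')(n, A) = Add(-4, Mul(3, A, n)) (Function('l')(n, A) = Add(Mul(Mul(3, A), n), -4) = Add(Mul(3, A, n), -4) = Add(-4, Mul(3, A, n)))
Pow(Add(Function('l')(Function('w')(k), 3), 6), 2) = Pow(Add(Add(-4, Mul(3, 3, Mul(Rational(1, 3), Rational(-1, 18)))), 6), 2) = Pow(Add(Add(-4, Mul(3, 3, Rational(-1, 54))), 6), 2) = Pow(Add(Add(-4, Rational(-1, 6)), 6), 2) = Pow(Add(Rational(-25, 6), 6), 2) = Pow(Rational(11, 6), 2) = Rational(121, 36)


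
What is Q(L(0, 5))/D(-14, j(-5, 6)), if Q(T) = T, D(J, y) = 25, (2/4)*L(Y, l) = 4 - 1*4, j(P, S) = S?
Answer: 0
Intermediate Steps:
L(Y, l) = 0 (L(Y, l) = 2*(4 - 1*4) = 2*(4 - 4) = 2*0 = 0)
Q(L(0, 5))/D(-14, j(-5, 6)) = 0/25 = 0*(1/25) = 0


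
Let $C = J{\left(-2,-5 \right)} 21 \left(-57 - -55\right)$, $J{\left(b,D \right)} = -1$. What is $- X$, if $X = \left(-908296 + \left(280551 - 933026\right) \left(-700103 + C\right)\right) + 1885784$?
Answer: $-456773278463$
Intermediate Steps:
$C = 42$ ($C = \left(-1\right) 21 \left(-57 - -55\right) = - 21 \left(-57 + 55\right) = \left(-21\right) \left(-2\right) = 42$)
$X = 456773278463$ ($X = \left(-908296 + \left(280551 - 933026\right) \left(-700103 + 42\right)\right) + 1885784 = \left(-908296 - -456772300975\right) + 1885784 = \left(-908296 + 456772300975\right) + 1885784 = 456771392679 + 1885784 = 456773278463$)
$- X = \left(-1\right) 456773278463 = -456773278463$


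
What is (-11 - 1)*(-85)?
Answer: 1020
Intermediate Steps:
(-11 - 1)*(-85) = -12*(-85) = 1020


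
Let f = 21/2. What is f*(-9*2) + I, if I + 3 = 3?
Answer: -189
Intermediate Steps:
I = 0 (I = -3 + 3 = 0)
f = 21/2 (f = 21*(½) = 21/2 ≈ 10.500)
f*(-9*2) + I = 21*(-9*2)/2 + 0 = (21/2)*(-18) + 0 = -189 + 0 = -189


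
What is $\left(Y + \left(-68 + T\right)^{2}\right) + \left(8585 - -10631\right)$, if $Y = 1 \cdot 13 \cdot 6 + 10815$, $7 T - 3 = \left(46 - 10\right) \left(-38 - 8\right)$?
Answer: $\frac{6007982}{49} \approx 1.2261 \cdot 10^{5}$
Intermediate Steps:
$T = - \frac{1653}{7}$ ($T = \frac{3}{7} + \frac{\left(46 - 10\right) \left(-38 - 8\right)}{7} = \frac{3}{7} + \frac{\left(46 - 10\right) \left(-46\right)}{7} = \frac{3}{7} + \frac{36 \left(-46\right)}{7} = \frac{3}{7} + \frac{1}{7} \left(-1656\right) = \frac{3}{7} - \frac{1656}{7} = - \frac{1653}{7} \approx -236.14$)
$Y = 10893$ ($Y = 13 \cdot 6 + 10815 = 78 + 10815 = 10893$)
$\left(Y + \left(-68 + T\right)^{2}\right) + \left(8585 - -10631\right) = \left(10893 + \left(-68 - \frac{1653}{7}\right)^{2}\right) + \left(8585 - -10631\right) = \left(10893 + \left(- \frac{2129}{7}\right)^{2}\right) + \left(8585 + 10631\right) = \left(10893 + \frac{4532641}{49}\right) + 19216 = \frac{5066398}{49} + 19216 = \frac{6007982}{49}$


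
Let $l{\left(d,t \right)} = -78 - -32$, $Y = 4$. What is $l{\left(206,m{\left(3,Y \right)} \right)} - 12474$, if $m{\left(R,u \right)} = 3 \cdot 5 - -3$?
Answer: $-12520$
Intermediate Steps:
$m{\left(R,u \right)} = 18$ ($m{\left(R,u \right)} = 15 + 3 = 18$)
$l{\left(d,t \right)} = -46$ ($l{\left(d,t \right)} = -78 + 32 = -46$)
$l{\left(206,m{\left(3,Y \right)} \right)} - 12474 = -46 - 12474 = -12520$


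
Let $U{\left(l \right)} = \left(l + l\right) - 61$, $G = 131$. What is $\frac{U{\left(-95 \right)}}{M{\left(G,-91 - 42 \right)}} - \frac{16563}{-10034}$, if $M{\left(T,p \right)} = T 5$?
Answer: $\frac{8330231}{6572270} \approx 1.2675$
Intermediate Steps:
$M{\left(T,p \right)} = 5 T$
$U{\left(l \right)} = -61 + 2 l$ ($U{\left(l \right)} = 2 l - 61 = -61 + 2 l$)
$\frac{U{\left(-95 \right)}}{M{\left(G,-91 - 42 \right)}} - \frac{16563}{-10034} = \frac{-61 + 2 \left(-95\right)}{5 \cdot 131} - \frac{16563}{-10034} = \frac{-61 - 190}{655} - - \frac{16563}{10034} = \left(-251\right) \frac{1}{655} + \frac{16563}{10034} = - \frac{251}{655} + \frac{16563}{10034} = \frac{8330231}{6572270}$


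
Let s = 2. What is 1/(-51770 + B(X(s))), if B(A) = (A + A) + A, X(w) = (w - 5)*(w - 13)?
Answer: -1/51671 ≈ -1.9353e-5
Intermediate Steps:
X(w) = (-13 + w)*(-5 + w) (X(w) = (-5 + w)*(-13 + w) = (-13 + w)*(-5 + w))
B(A) = 3*A (B(A) = 2*A + A = 3*A)
1/(-51770 + B(X(s))) = 1/(-51770 + 3*(65 + 2² - 18*2)) = 1/(-51770 + 3*(65 + 4 - 36)) = 1/(-51770 + 3*33) = 1/(-51770 + 99) = 1/(-51671) = -1/51671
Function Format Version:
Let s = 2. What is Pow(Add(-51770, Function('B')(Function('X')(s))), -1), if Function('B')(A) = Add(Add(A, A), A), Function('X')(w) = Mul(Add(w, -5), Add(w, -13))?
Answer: Rational(-1, 51671) ≈ -1.9353e-5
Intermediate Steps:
Function('X')(w) = Mul(Add(-13, w), Add(-5, w)) (Function('X')(w) = Mul(Add(-5, w), Add(-13, w)) = Mul(Add(-13, w), Add(-5, w)))
Function('B')(A) = Mul(3, A) (Function('B')(A) = Add(Mul(2, A), A) = Mul(3, A))
Pow(Add(-51770, Function('B')(Function('X')(s))), -1) = Pow(Add(-51770, Mul(3, Add(65, Pow(2, 2), Mul(-18, 2)))), -1) = Pow(Add(-51770, Mul(3, Add(65, 4, -36))), -1) = Pow(Add(-51770, Mul(3, 33)), -1) = Pow(Add(-51770, 99), -1) = Pow(-51671, -1) = Rational(-1, 51671)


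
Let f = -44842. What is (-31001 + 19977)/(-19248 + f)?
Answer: 424/2465 ≈ 0.17201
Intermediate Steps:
(-31001 + 19977)/(-19248 + f) = (-31001 + 19977)/(-19248 - 44842) = -11024/(-64090) = -11024*(-1/64090) = 424/2465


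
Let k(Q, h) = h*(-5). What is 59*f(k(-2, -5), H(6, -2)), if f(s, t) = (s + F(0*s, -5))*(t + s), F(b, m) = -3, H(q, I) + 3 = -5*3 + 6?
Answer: 16874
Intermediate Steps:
H(q, I) = -12 (H(q, I) = -3 + (-5*3 + 6) = -3 + (-15 + 6) = -3 - 9 = -12)
k(Q, h) = -5*h
f(s, t) = (-3 + s)*(s + t) (f(s, t) = (s - 3)*(t + s) = (-3 + s)*(s + t))
59*f(k(-2, -5), H(6, -2)) = 59*((-5*(-5))² - (-15)*(-5) - 3*(-12) - 5*(-5)*(-12)) = 59*(25² - 3*25 + 36 + 25*(-12)) = 59*(625 - 75 + 36 - 300) = 59*286 = 16874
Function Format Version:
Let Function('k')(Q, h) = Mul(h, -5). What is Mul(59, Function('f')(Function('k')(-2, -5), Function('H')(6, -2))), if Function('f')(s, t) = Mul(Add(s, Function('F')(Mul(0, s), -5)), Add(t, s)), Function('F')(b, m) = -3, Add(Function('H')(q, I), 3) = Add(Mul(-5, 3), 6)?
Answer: 16874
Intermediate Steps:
Function('H')(q, I) = -12 (Function('H')(q, I) = Add(-3, Add(Mul(-5, 3), 6)) = Add(-3, Add(-15, 6)) = Add(-3, -9) = -12)
Function('k')(Q, h) = Mul(-5, h)
Function('f')(s, t) = Mul(Add(-3, s), Add(s, t)) (Function('f')(s, t) = Mul(Add(s, -3), Add(t, s)) = Mul(Add(-3, s), Add(s, t)))
Mul(59, Function('f')(Function('k')(-2, -5), Function('H')(6, -2))) = Mul(59, Add(Pow(Mul(-5, -5), 2), Mul(-3, Mul(-5, -5)), Mul(-3, -12), Mul(Mul(-5, -5), -12))) = Mul(59, Add(Pow(25, 2), Mul(-3, 25), 36, Mul(25, -12))) = Mul(59, Add(625, -75, 36, -300)) = Mul(59, 286) = 16874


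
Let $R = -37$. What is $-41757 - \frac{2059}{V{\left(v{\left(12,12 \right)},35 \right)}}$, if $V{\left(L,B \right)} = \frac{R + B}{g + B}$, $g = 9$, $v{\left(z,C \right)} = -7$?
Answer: $3541$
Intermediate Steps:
$V{\left(L,B \right)} = \frac{-37 + B}{9 + B}$
$-41757 - \frac{2059}{V{\left(v{\left(12,12 \right)},35 \right)}} = -41757 - \frac{2059}{\frac{1}{9 + 35} \left(-37 + 35\right)} = -41757 - \frac{2059}{\frac{1}{44} \left(-2\right)} = -41757 - \frac{2059}{- \frac{1}{22}} = -41757 - 2059 \left(-22\right) = -41757 - -45298 = -41757 + 45298 = 3541$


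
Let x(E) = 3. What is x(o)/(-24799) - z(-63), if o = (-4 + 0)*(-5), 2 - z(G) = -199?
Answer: -4984602/24799 ≈ -201.00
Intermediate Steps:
z(G) = 201 (z(G) = 2 - 1*(-199) = 2 + 199 = 201)
o = 20 (o = -4*(-5) = 20)
x(o)/(-24799) - z(-63) = 3/(-24799) - 1*201 = 3*(-1/24799) - 201 = -3/24799 - 201 = -4984602/24799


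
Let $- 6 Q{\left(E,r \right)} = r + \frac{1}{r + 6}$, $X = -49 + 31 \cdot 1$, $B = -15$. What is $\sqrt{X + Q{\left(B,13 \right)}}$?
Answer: $\frac{5 i \sqrt{2622}}{57} \approx 4.4917 i$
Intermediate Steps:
$X = -18$ ($X = -49 + 31 = -18$)
$Q{\left(E,r \right)} = - \frac{r}{6} - \frac{1}{6 \left(6 + r\right)}$ ($Q{\left(E,r \right)} = - \frac{r + \frac{1}{r + 6}}{6} = - \frac{r + \frac{1}{6 + r}}{6} = - \frac{r}{6} - \frac{1}{6 \left(6 + r\right)}$)
$\sqrt{X + Q{\left(B,13 \right)}} = \sqrt{-18 + \frac{-1 - 13^{2} - 78}{6 \left(6 + 13\right)}} = \sqrt{-18 + \frac{-1 - 169 - 78}{6 \cdot 19}} = \sqrt{-18 + \frac{1}{6} \cdot \frac{1}{19} \left(-1 - 169 - 78\right)} = \sqrt{-18 + \frac{1}{6} \cdot \frac{1}{19} \left(-248\right)} = \sqrt{-18 - \frac{124}{57}} = \sqrt{- \frac{1150}{57}} = \frac{5 i \sqrt{2622}}{57}$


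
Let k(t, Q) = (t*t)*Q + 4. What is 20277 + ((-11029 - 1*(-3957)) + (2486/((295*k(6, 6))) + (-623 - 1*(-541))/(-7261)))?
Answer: 282851502143/21419950 ≈ 13205.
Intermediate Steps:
k(t, Q) = 4 + Q*t² (k(t, Q) = t²*Q + 4 = Q*t² + 4 = 4 + Q*t²)
20277 + ((-11029 - 1*(-3957)) + (2486/((295*k(6, 6))) + (-623 - 1*(-541))/(-7261))) = 20277 + ((-11029 - 1*(-3957)) + (2486/((295*(4 + 6*6²))) + (-623 - 1*(-541))/(-7261))) = 20277 + ((-11029 + 3957) + (2486/((295*(4 + 6*36))) + (-623 + 541)*(-1/7261))) = 20277 + (-7072 + (2486/((295*(4 + 216))) - 82*(-1/7261))) = 20277 + (-7072 + (2486/((295*220)) + 82/7261)) = 20277 + (-7072 + (2486/64900 + 82/7261)) = 20277 + (-7072 + (2486*(1/64900) + 82/7261)) = 20277 + (-7072 + (113/2950 + 82/7261)) = 20277 + (-7072 + 1062393/21419950) = 20277 - 151480824007/21419950 = 282851502143/21419950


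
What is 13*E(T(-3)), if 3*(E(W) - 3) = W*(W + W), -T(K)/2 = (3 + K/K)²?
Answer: 26741/3 ≈ 8913.7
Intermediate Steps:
T(K) = -32 (T(K) = -2*(3 + K/K)² = -2*(3 + 1)² = -2*4² = -2*16 = -32)
E(W) = 3 + 2*W²/3 (E(W) = 3 + (W*(W + W))/3 = 3 + (W*(2*W))/3 = 3 + (2*W²)/3 = 3 + 2*W²/3)
13*E(T(-3)) = 13*(3 + (⅔)*(-32)²) = 13*(3 + (⅔)*1024) = 13*(3 + 2048/3) = 13*(2057/3) = 26741/3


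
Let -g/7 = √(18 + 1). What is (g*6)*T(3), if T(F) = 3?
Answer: -126*√19 ≈ -549.22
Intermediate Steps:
g = -7*√19 (g = -7*√(18 + 1) = -7*√19 ≈ -30.512)
(g*6)*T(3) = (-7*√19*6)*3 = -42*√19*3 = -126*√19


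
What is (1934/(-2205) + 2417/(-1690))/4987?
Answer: -1719589/3716761230 ≈ -0.00046266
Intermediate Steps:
(1934/(-2205) + 2417/(-1690))/4987 = (1934*(-1/2205) + 2417*(-1/1690))*(1/4987) = (-1934/2205 - 2417/1690)*(1/4987) = -1719589/745290*1/4987 = -1719589/3716761230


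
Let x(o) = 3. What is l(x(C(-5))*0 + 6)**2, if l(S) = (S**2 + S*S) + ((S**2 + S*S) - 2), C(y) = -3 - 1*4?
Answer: 20164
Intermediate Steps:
C(y) = -7 (C(y) = -3 - 4 = -7)
l(S) = -2 + 4*S**2 (l(S) = (S**2 + S**2) + ((S**2 + S**2) - 2) = 2*S**2 + (2*S**2 - 2) = 2*S**2 + (-2 + 2*S**2) = -2 + 4*S**2)
l(x(C(-5))*0 + 6)**2 = (-2 + 4*(3*0 + 6)**2)**2 = (-2 + 4*(0 + 6)**2)**2 = (-2 + 4*6**2)**2 = (-2 + 4*36)**2 = (-2 + 144)**2 = 142**2 = 20164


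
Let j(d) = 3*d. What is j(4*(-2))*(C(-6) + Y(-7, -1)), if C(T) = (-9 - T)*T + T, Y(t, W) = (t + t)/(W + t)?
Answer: -330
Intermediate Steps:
Y(t, W) = 2*t/(W + t) (Y(t, W) = (2*t)/(W + t) = 2*t/(W + t))
C(T) = T + T*(-9 - T) (C(T) = T*(-9 - T) + T = T + T*(-9 - T))
j(4*(-2))*(C(-6) + Y(-7, -1)) = (3*(4*(-2)))*(-1*(-6)*(8 - 6) + 2*(-7)/(-1 - 7)) = (3*(-8))*(-1*(-6)*2 + 2*(-7)/(-8)) = -24*(12 + 2*(-7)*(-1/8)) = -24*(12 + 7/4) = -24*55/4 = -330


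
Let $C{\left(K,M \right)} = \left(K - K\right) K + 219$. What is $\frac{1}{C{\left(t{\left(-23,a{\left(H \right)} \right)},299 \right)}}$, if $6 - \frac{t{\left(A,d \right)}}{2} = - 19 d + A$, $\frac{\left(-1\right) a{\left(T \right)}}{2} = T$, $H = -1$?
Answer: $\frac{1}{219} \approx 0.0045662$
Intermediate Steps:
$a{\left(T \right)} = - 2 T$
$t{\left(A,d \right)} = 12 - 2 A + 38 d$ ($t{\left(A,d \right)} = 12 - 2 \left(- 19 d + A\right) = 12 - 2 \left(A - 19 d\right) = 12 - \left(- 38 d + 2 A\right) = 12 - 2 A + 38 d$)
$C{\left(K,M \right)} = 219$ ($C{\left(K,M \right)} = 0 K + 219 = 0 + 219 = 219$)
$\frac{1}{C{\left(t{\left(-23,a{\left(H \right)} \right)},299 \right)}} = \frac{1}{219}$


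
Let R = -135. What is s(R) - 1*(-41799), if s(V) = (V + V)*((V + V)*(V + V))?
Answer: -19641201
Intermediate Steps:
s(V) = 8*V³ (s(V) = (2*V)*((2*V)*(2*V)) = (2*V)*(4*V²) = 8*V³)
s(R) - 1*(-41799) = 8*(-135)³ - 1*(-41799) = 8*(-2460375) + 41799 = -19683000 + 41799 = -19641201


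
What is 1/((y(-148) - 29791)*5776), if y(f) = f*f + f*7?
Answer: -1/51539248 ≈ -1.9403e-8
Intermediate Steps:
y(f) = f² + 7*f
1/((y(-148) - 29791)*5776) = 1/(-148*(7 - 148) - 29791*5776) = (1/5776)/(-148*(-141) - 29791) = (1/5776)/(20868 - 29791) = (1/5776)/(-8923) = -1/8923*1/5776 = -1/51539248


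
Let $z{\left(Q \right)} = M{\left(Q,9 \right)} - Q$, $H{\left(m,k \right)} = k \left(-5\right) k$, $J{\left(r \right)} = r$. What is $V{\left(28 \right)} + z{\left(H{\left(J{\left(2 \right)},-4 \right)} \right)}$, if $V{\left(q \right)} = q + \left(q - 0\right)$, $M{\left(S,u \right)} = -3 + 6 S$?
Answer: $-347$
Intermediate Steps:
$H{\left(m,k \right)} = - 5 k^{2}$ ($H{\left(m,k \right)} = - 5 k k = - 5 k^{2}$)
$z{\left(Q \right)} = -3 + 5 Q$ ($z{\left(Q \right)} = \left(-3 + 6 Q\right) - Q = -3 + 5 Q$)
$V{\left(q \right)} = 2 q$ ($V{\left(q \right)} = q + \left(q + 0\right) = q + q = 2 q$)
$V{\left(28 \right)} + z{\left(H{\left(J{\left(2 \right)},-4 \right)} \right)} = 2 \cdot 28 + \left(-3 + 5 \left(- 5 \left(-4\right)^{2}\right)\right) = 56 + \left(-3 + 5 \left(\left(-5\right) 16\right)\right) = 56 + \left(-3 + 5 \left(-80\right)\right) = 56 - 403 = -347$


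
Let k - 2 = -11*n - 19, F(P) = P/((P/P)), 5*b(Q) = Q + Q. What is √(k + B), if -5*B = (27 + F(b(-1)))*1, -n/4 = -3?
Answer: I*√3858/5 ≈ 12.423*I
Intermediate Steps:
n = 12 (n = -4*(-3) = 12)
b(Q) = 2*Q/5 (b(Q) = (Q + Q)/5 = (2*Q)/5 = 2*Q/5)
F(P) = P (F(P) = P/1 = P*1 = P)
B = -133/25 (B = -(27 + (⅖)*(-1))/5 = -(27 - ⅖)/5 = -133/25 ≈ -5.3200)
k = -149 (k = 2 + (-11*12 - 19) = 2 + (-132 - 19) = 2 - 151 = -149)
√(k + B) = √(-149 - 133/25) = √(-3858/25) = I*√3858/5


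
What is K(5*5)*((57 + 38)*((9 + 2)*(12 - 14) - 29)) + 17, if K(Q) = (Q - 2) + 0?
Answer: -111418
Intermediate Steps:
K(Q) = -2 + Q (K(Q) = (-2 + Q) + 0 = -2 + Q)
K(5*5)*((57 + 38)*((9 + 2)*(12 - 14) - 29)) + 17 = (-2 + 5*5)*((57 + 38)*((9 + 2)*(12 - 14) - 29)) + 17 = (-2 + 25)*(95*(11*(-2) - 29)) + 17 = 23*(95*(-22 - 29)) + 17 = 23*(95*(-51)) + 17 = 23*(-4845) + 17 = -111435 + 17 = -111418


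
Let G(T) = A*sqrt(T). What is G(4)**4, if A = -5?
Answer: 10000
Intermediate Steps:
G(T) = -5*sqrt(T)
G(4)**4 = (-5*sqrt(4))**4 = (-5*2)**4 = (-10)**4 = 10000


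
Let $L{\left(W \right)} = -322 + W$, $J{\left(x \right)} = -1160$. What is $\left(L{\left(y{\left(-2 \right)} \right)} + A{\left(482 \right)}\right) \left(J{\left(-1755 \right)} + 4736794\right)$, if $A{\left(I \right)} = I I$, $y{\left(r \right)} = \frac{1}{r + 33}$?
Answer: $\frac{34058978072942}{31} \approx 1.0987 \cdot 10^{12}$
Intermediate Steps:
$y{\left(r \right)} = \frac{1}{33 + r}$
$A{\left(I \right)} = I^{2}$
$\left(L{\left(y{\left(-2 \right)} \right)} + A{\left(482 \right)}\right) \left(J{\left(-1755 \right)} + 4736794\right) = \left(\left(-322 + \frac{1}{33 - 2}\right) + 482^{2}\right) \left(-1160 + 4736794\right) = \left(\left(-322 + \frac{1}{31}\right) + 232324\right) 4735634 = \left(- \frac{9981}{31} + 232324\right) 4735634 = \frac{7192063}{31} \cdot 4735634 = \frac{34058978072942}{31}$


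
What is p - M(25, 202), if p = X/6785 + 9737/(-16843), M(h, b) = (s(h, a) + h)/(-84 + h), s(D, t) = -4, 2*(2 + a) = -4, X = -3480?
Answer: -16800668/22855951 ≈ -0.73507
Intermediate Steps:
a = -4 (a = -2 + (½)*(-4) = -2 - 2 = -4)
M(h, b) = (-4 + h)/(-84 + h)
p = -24935837/22855951 (p = -3480/6785 + 9737/(-16843) = -3480*1/6785 + 9737*(-1/16843) = -696/1357 - 9737/16843 = -24935837/22855951 ≈ -1.0910)
p - M(25, 202) = -24935837/22855951 - (-4 + 25)/(-84 + 25) = -24935837/22855951 - 21/(-59) = -24935837/22855951 - (-1)*21/59 = -24935837/22855951 - 1*(-21/59) = -24935837/22855951 + 21/59 = -16800668/22855951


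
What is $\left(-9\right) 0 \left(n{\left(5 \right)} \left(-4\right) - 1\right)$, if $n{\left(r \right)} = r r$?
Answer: $0$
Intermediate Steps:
$n{\left(r \right)} = r^{2}$
$\left(-9\right) 0 \left(n{\left(5 \right)} \left(-4\right) - 1\right) = \left(-9\right) 0 \left(5^{2} \left(-4\right) - 1\right) = 0 \left(25 \left(-4\right) - 1\right) = 0 \left(-100 - 1\right) = 0 \left(-101\right) = 0$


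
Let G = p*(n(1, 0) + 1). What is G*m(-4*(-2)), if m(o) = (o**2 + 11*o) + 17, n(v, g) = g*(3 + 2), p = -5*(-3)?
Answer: 2535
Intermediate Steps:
p = 15
n(v, g) = 5*g (n(v, g) = g*5 = 5*g)
m(o) = 17 + o**2 + 11*o
G = 15 (G = 15*(5*0 + 1) = 15*(0 + 1) = 15*1 = 15)
G*m(-4*(-2)) = 15*(17 + (-4*(-2))**2 + 11*(-4*(-2))) = 15*(17 + 8**2 + 11*8) = 15*(17 + 64 + 88) = 15*169 = 2535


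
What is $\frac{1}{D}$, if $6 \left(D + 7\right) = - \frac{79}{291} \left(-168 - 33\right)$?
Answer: $\frac{582}{1219} \approx 0.47744$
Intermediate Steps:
$D = \frac{1219}{582}$ ($D = -7 + \frac{- \frac{79}{291} \left(-168 - 33\right)}{6} = -7 + \frac{\left(-79\right) \frac{1}{291} \left(-201\right)}{6} = -7 + \frac{\left(- \frac{79}{291}\right) \left(-201\right)}{6} = -7 + \frac{1}{6} \cdot \frac{5293}{97} = -7 + \frac{5293}{582} = \frac{1219}{582} \approx 2.0945$)
$\frac{1}{D} = \frac{1}{\frac{1219}{582}} = \frac{582}{1219}$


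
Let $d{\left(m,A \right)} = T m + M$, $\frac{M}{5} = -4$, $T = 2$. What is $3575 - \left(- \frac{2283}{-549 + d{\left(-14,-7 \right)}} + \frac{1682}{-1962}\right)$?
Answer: $\frac{697328743}{195219} \approx 3572.0$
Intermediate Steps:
$M = -20$ ($M = 5 \left(-4\right) = -20$)
$d{\left(m,A \right)} = -20 + 2 m$ ($d{\left(m,A \right)} = 2 m - 20 = -20 + 2 m$)
$3575 - \left(- \frac{2283}{-549 + d{\left(-14,-7 \right)}} + \frac{1682}{-1962}\right) = 3575 - \left(- \frac{2283}{-549 + \left(-20 + 2 \left(-14\right)\right)} + \frac{1682}{-1962}\right) = 3575 - \left(- \frac{2283}{-549 - 48} + 1682 \left(- \frac{1}{1962}\right)\right) = 3575 - \left(- \frac{2283}{-549 - 48} - \frac{841}{981}\right) = 3575 - \left(- \frac{2283}{-597} - \frac{841}{981}\right) = 3575 - \left(\left(-2283\right) \left(- \frac{1}{597}\right) - \frac{841}{981}\right) = 3575 - \left(\frac{761}{199} - \frac{841}{981}\right) = 3575 - \frac{579182}{195219} = \frac{697328743}{195219}$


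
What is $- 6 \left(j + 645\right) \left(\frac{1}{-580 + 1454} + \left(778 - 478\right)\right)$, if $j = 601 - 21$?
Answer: $- \frac{963588675}{437} \approx -2.205 \cdot 10^{6}$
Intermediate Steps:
$j = 580$ ($j = 601 - 21 = 580$)
$- 6 \left(j + 645\right) \left(\frac{1}{-580 + 1454} + \left(778 - 478\right)\right) = - 6 \left(580 + 645\right) \left(\frac{1}{-580 + 1454} + \left(778 - 478\right)\right) = - 6 \cdot 1225 \left(\frac{1}{874} + \left(778 - 478\right)\right) = - 6 \cdot 1225 \left(\frac{1}{874} + 300\right) = - 6 \cdot 1225 \cdot \frac{262201}{874} = \left(-6\right) \frac{321196225}{874} = - \frac{963588675}{437}$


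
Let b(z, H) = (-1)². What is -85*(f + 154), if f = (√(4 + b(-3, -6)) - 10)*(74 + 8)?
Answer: 56610 - 6970*√5 ≈ 41025.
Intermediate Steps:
b(z, H) = 1
f = -820 + 82*√5 (f = (√(4 + 1) - 10)*(74 + 8) = (√5 - 10)*82 = (-10 + √5)*82 = -820 + 82*√5 ≈ -636.64)
-85*(f + 154) = -85*((-820 + 82*√5) + 154) = -85*(-666 + 82*√5) = 56610 - 6970*√5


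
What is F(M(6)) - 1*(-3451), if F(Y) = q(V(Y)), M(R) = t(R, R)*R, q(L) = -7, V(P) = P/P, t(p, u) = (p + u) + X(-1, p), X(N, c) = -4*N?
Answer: 3444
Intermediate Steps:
t(p, u) = 4 + p + u (t(p, u) = (p + u) - 4*(-1) = (p + u) + 4 = 4 + p + u)
V(P) = 1
M(R) = R*(4 + 2*R) (M(R) = (4 + R + R)*R = (4 + 2*R)*R = R*(4 + 2*R))
F(Y) = -7
F(M(6)) - 1*(-3451) = -7 - 1*(-3451) = -7 + 3451 = 3444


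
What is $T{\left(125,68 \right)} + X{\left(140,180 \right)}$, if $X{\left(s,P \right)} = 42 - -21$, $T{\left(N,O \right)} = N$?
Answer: $188$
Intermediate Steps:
$X{\left(s,P \right)} = 63$ ($X{\left(s,P \right)} = 42 + 21 = 63$)
$T{\left(125,68 \right)} + X{\left(140,180 \right)} = 125 + 63 = 188$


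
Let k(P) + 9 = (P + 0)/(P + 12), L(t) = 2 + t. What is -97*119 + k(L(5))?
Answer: -219481/19 ≈ -11552.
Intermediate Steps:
k(P) = -9 + P/(12 + P) (k(P) = -9 + (P + 0)/(P + 12) = -9 + P/(12 + P))
-97*119 + k(L(5)) = -97*119 + 4*(-27 - 2*(2 + 5))/(12 + (2 + 5)) = -11543 + 4*(-27 - 2*7)/(12 + 7) = -11543 + 4*(-27 - 14)/19 = -11543 + 4*(1/19)*(-41) = -11543 - 164/19 = -219481/19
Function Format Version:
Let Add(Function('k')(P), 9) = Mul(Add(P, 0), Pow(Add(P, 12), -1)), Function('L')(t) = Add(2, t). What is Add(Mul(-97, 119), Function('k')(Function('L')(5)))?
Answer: Rational(-219481, 19) ≈ -11552.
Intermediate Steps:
Function('k')(P) = Add(-9, Mul(P, Pow(Add(12, P), -1))) (Function('k')(P) = Add(-9, Mul(Add(P, 0), Pow(Add(P, 12), -1))) = Add(-9, Mul(P, Pow(Add(12, P), -1))))
Add(Mul(-97, 119), Function('k')(Function('L')(5))) = Add(Mul(-97, 119), Mul(4, Pow(Add(12, Add(2, 5)), -1), Add(-27, Mul(-2, Add(2, 5))))) = Add(-11543, Mul(4, Pow(Add(12, 7), -1), Add(-27, Mul(-2, 7)))) = Add(-11543, Mul(4, Pow(19, -1), Add(-27, -14))) = Add(-11543, Mul(4, Rational(1, 19), -41)) = Add(-11543, Rational(-164, 19)) = Rational(-219481, 19)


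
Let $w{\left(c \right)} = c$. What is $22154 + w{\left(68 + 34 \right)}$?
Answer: $22256$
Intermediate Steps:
$22154 + w{\left(68 + 34 \right)} = 22154 + \left(68 + 34\right) = 22154 + 102 = 22256$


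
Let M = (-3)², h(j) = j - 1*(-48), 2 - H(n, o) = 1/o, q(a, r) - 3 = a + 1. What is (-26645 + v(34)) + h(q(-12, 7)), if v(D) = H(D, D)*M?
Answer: -903967/34 ≈ -26587.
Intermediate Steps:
q(a, r) = 4 + a (q(a, r) = 3 + (a + 1) = 3 + (1 + a) = 4 + a)
H(n, o) = 2 - 1/o
h(j) = 48 + j (h(j) = j + 48 = 48 + j)
M = 9
v(D) = 18 - 9/D (v(D) = (2 - 1/D)*9 = 18 - 9/D)
(-26645 + v(34)) + h(q(-12, 7)) = (-26645 + (18 - 9/34)) + (48 + (4 - 12)) = (-26645 + (18 - 9*1/34)) + (48 - 8) = (-26645 + (18 - 9/34)) + 40 = (-26645 + 603/34) + 40 = -905327/34 + 40 = -903967/34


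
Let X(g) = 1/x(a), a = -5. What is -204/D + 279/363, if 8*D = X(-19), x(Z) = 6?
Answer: -1184739/121 ≈ -9791.2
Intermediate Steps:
X(g) = ⅙ (X(g) = 1/6 = ⅙)
D = 1/48 (D = (⅛)*(⅙) = 1/48 ≈ 0.020833)
-204/D + 279/363 = -204/1/48 + 279/363 = -204*48 + 279*(1/363) = -9792 + 93/121 = -1184739/121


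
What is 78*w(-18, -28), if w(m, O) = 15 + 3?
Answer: 1404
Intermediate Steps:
w(m, O) = 18
78*w(-18, -28) = 78*18 = 1404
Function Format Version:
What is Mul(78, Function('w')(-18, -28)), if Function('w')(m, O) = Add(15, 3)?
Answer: 1404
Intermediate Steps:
Function('w')(m, O) = 18
Mul(78, Function('w')(-18, -28)) = Mul(78, 18) = 1404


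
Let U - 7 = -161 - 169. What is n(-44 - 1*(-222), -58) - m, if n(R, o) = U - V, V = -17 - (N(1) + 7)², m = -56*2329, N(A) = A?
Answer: 130182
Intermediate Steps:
m = -130424
V = -81 (V = -17 - (1 + 7)² = -17 - 1*8² = -17 - 1*64 = -17 - 64 = -81)
U = -323 (U = 7 + (-161 - 169) = 7 - 330 = -323)
n(R, o) = -242 (n(R, o) = -323 - 1*(-81) = -323 + 81 = -242)
n(-44 - 1*(-222), -58) - m = -242 - 1*(-130424) = -242 + 130424 = 130182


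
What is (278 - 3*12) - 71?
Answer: 171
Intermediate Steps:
(278 - 3*12) - 71 = (278 - 36) - 71 = 242 - 71 = 171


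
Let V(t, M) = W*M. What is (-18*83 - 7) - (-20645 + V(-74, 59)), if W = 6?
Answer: 18790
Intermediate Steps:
V(t, M) = 6*M
(-18*83 - 7) - (-20645 + V(-74, 59)) = (-18*83 - 7) - (-20645 + 6*59) = (-1494 - 7) - (-20645 + 354) = -1501 - 1*(-20291) = -1501 + 20291 = 18790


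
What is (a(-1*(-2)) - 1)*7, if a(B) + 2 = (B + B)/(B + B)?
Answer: -14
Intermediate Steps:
a(B) = -1 (a(B) = -2 + (B + B)/(B + B) = -2 + (2*B)/((2*B)) = -2 + (2*B)*(1/(2*B)) = -2 + 1 = -1)
(a(-1*(-2)) - 1)*7 = (-1 - 1)*7 = -2*7 = -14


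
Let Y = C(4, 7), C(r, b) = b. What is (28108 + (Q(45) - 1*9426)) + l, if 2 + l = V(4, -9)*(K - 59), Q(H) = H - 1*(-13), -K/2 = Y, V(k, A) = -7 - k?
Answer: 19541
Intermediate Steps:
Y = 7
K = -14 (K = -2*7 = -14)
Q(H) = 13 + H (Q(H) = H + 13 = 13 + H)
l = 801 (l = -2 + (-7 - 1*4)*(-14 - 59) = -2 + (-7 - 4)*(-73) = -2 - 11*(-73) = -2 + 803 = 801)
(28108 + (Q(45) - 1*9426)) + l = (28108 + ((13 + 45) - 1*9426)) + 801 = (28108 + (58 - 9426)) + 801 = (28108 - 9368) + 801 = 18740 + 801 = 19541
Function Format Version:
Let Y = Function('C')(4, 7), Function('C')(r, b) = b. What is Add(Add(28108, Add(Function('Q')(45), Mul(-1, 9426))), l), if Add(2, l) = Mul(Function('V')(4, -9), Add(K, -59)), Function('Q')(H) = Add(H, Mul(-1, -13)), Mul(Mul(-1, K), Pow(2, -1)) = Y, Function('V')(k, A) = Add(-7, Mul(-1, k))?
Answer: 19541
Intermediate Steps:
Y = 7
K = -14 (K = Mul(-2, 7) = -14)
Function('Q')(H) = Add(13, H) (Function('Q')(H) = Add(H, 13) = Add(13, H))
l = 801 (l = Add(-2, Mul(Add(-7, Mul(-1, 4)), Add(-14, -59))) = Add(-2, Mul(Add(-7, -4), -73)) = Add(-2, Mul(-11, -73)) = Add(-2, 803) = 801)
Add(Add(28108, Add(Function('Q')(45), Mul(-1, 9426))), l) = Add(Add(28108, Add(Add(13, 45), Mul(-1, 9426))), 801) = Add(Add(28108, Add(58, -9426)), 801) = Add(Add(28108, -9368), 801) = Add(18740, 801) = 19541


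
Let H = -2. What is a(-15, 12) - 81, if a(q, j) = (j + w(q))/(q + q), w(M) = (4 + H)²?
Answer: -1223/15 ≈ -81.533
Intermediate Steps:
w(M) = 4 (w(M) = (4 - 2)² = 2² = 4)
a(q, j) = (4 + j)/(2*q) (a(q, j) = (j + 4)/(q + q) = (4 + j)/((2*q)) = (4 + j)*(1/(2*q)) = (4 + j)/(2*q))
a(-15, 12) - 81 = (½)*(4 + 12)/(-15) - 81 = (½)*(-1/15)*16 - 81 = -8/15 - 81 = -1223/15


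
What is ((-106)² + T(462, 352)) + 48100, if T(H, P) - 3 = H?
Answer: 59801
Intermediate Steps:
T(H, P) = 3 + H
((-106)² + T(462, 352)) + 48100 = ((-106)² + (3 + 462)) + 48100 = (11236 + 465) + 48100 = 11701 + 48100 = 59801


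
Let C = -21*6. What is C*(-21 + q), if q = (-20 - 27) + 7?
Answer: 7686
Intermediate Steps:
C = -126
q = -40 (q = -47 + 7 = -40)
C*(-21 + q) = -126*(-21 - 40) = -126*(-61) = 7686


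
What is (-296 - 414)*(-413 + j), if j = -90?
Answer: 357130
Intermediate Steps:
(-296 - 414)*(-413 + j) = (-296 - 414)*(-413 - 90) = -710*(-503) = 357130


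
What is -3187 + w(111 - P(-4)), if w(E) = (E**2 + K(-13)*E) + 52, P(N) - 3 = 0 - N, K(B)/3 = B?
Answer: 3625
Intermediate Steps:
K(B) = 3*B
P(N) = 3 - N (P(N) = 3 + (0 - N) = 3 - N)
w(E) = 52 + E**2 - 39*E (w(E) = (E**2 + (3*(-13))*E) + 52 = (E**2 - 39*E) + 52 = 52 + E**2 - 39*E)
-3187 + w(111 - P(-4)) = -3187 + (52 + (111 - (3 - 1*(-4)))**2 - 39*(111 - (3 - 1*(-4)))) = -3187 + (52 + (111 - (3 + 4))**2 - 39*(111 - (3 + 4))) = -3187 + (52 + (111 - 1*7)**2 - 39*(111 - 1*7)) = -3187 + (52 + (111 - 7)**2 - 39*(111 - 7)) = -3187 + (52 + 104**2 - 39*104) = -3187 + (52 + 10816 - 4056) = -3187 + 6812 = 3625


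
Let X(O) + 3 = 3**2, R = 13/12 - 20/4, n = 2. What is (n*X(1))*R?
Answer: -47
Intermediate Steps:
R = -47/12 (R = 13*(1/12) - 20*1/4 = 13/12 - 5 = -47/12 ≈ -3.9167)
X(O) = 6 (X(O) = -3 + 3**2 = -3 + 9 = 6)
(n*X(1))*R = (2*6)*(-47/12) = 12*(-47/12) = -47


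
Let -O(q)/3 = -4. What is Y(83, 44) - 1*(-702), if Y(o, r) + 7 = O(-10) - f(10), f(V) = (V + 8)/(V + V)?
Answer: 7061/10 ≈ 706.10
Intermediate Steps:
f(V) = (8 + V)/(2*V) (f(V) = (8 + V)/((2*V)) = (8 + V)*(1/(2*V)) = (8 + V)/(2*V))
O(q) = 12 (O(q) = -3*(-4) = 12)
Y(o, r) = 41/10 (Y(o, r) = -7 + (12 - (8 + 10)/(2*10)) = -7 + (12 - 18/(2*10)) = -7 + (12 - 1*9/10) = -7 + (12 - 9/10) = -7 + 111/10 = 41/10)
Y(83, 44) - 1*(-702) = 41/10 - 1*(-702) = 41/10 + 702 = 7061/10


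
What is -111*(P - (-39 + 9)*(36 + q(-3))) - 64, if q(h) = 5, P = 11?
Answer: -137815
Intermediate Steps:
-111*(P - (-39 + 9)*(36 + q(-3))) - 64 = -111*(11 - (-39 + 9)*(36 + 5)) - 64 = -111*(11 - (-30)*41) - 64 = -111*(11 - 1*(-1230)) - 64 = -111*(11 + 1230) - 64 = -111*1241 - 64 = -137751 - 64 = -137815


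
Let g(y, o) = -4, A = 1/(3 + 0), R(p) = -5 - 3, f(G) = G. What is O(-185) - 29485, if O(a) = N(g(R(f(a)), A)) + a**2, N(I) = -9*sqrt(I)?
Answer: 4740 - 18*I ≈ 4740.0 - 18.0*I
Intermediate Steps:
R(p) = -8
A = 1/3 ≈ 0.33333
O(a) = a**2 - 18*I (O(a) = -18*I + a**2 = a**2 - 18*I)
O(-185) - 29485 = ((-185)**2 - 18*I) - 29485 = (34225 - 18*I) - 29485 = 4740 - 18*I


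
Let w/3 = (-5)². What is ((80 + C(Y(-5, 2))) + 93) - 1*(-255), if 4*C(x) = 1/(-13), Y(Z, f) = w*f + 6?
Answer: 22255/52 ≈ 427.98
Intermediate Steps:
w = 75 (w = 3*(-5)² = 3*25 = 75)
Y(Z, f) = 6 + 75*f (Y(Z, f) = 75*f + 6 = 6 + 75*f)
C(x) = -1/52 (C(x) = (¼)/(-13) = (¼)*(-1/13) = -1/52)
((80 + C(Y(-5, 2))) + 93) - 1*(-255) = ((80 - 1/52) + 93) - 1*(-255) = (4159/52 + 93) + 255 = 8995/52 + 255 = 22255/52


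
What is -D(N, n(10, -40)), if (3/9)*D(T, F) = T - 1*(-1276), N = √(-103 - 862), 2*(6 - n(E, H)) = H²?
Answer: -3828 - 3*I*√965 ≈ -3828.0 - 93.193*I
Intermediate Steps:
n(E, H) = 6 - H²/2
N = I*√965 (N = √(-965) = I*√965 ≈ 31.064*I)
D(T, F) = 3828 + 3*T (D(T, F) = 3*(T - 1*(-1276)) = 3*(T + 1276) = 3*(1276 + T) = 3828 + 3*T)
-D(N, n(10, -40)) = -(3828 + 3*(I*√965)) = -(3828 + 3*I*√965) = -3828 - 3*I*√965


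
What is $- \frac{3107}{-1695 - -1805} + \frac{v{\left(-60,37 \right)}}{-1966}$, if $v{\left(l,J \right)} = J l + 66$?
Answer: $- \frac{2935711}{108130} \approx -27.15$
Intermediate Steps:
$v{\left(l,J \right)} = 66 + J l$
$- \frac{3107}{-1695 - -1805} + \frac{v{\left(-60,37 \right)}}{-1966} = - \frac{3107}{-1695 - -1805} + \frac{66 + 37 \left(-60\right)}{-1966} = - \frac{3107}{-1695 + 1805} + \left(66 - 2220\right) \left(- \frac{1}{1966}\right) = - \frac{3107}{110} - - \frac{1077}{983} = \left(-3107\right) \frac{1}{110} + \frac{1077}{983} = - \frac{3107}{110} + \frac{1077}{983} = - \frac{2935711}{108130}$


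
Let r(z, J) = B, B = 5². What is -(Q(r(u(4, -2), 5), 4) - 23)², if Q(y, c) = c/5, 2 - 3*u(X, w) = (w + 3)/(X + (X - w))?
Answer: -12321/25 ≈ -492.84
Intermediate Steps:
B = 25
u(X, w) = ⅔ - (3 + w)/(3*(-w + 2*X)) (u(X, w) = ⅔ - (w + 3)/(3*(X + (X - w))) = ⅔ - (3 + w)/(3*(-w + 2*X)))
r(z, J) = 25
Q(y, c) = c/5 (Q(y, c) = c*(⅕) = c/5)
-(Q(r(u(4, -2), 5), 4) - 23)² = -((⅕)*4 - 23)² = -(⅘ - 23)² = -(-111/5)² = -1*12321/25 = -12321/25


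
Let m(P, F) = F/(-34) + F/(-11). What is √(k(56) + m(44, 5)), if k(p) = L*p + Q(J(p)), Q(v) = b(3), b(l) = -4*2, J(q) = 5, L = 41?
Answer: √319952138/374 ≈ 47.827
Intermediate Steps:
b(l) = -8
Q(v) = -8
k(p) = -8 + 41*p (k(p) = 41*p - 8 = -8 + 41*p)
m(P, F) = -45*F/374 (m(P, F) = F*(-1/34) + F*(-1/11) = -F/34 - F/11 = -45*F/374)
√(k(56) + m(44, 5)) = √((-8 + 41*56) - 45/374*5) = √((-8 + 2296) - 225/374) = √(2288 - 225/374) = √(855487/374) = √319952138/374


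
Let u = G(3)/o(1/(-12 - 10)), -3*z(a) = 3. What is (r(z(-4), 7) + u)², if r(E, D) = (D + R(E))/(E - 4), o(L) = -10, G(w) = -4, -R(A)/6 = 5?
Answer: 25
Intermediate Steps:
z(a) = -1 (z(a) = -⅓*3 = -1)
R(A) = -30 (R(A) = -6*5 = -30)
r(E, D) = (-30 + D)/(-4 + E) (r(E, D) = (D - 30)/(E - 4) = (-30 + D)/(-4 + E))
u = ⅖ (u = -4/(-10) = -4*(-⅒) = ⅖ ≈ 0.40000)
(r(z(-4), 7) + u)² = ((-30 + 7)/(-4 - 1) + ⅖)² = (-23/(-5) + ⅖)² = (-⅕*(-23) + ⅖)² = (23/5 + ⅖)² = 5² = 25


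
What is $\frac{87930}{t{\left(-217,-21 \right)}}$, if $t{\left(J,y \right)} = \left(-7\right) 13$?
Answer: $- \frac{87930}{91} \approx -966.26$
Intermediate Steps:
$t{\left(J,y \right)} = -91$
$\frac{87930}{t{\left(-217,-21 \right)}} = \frac{87930}{-91} = 87930 \left(- \frac{1}{91}\right) = - \frac{87930}{91}$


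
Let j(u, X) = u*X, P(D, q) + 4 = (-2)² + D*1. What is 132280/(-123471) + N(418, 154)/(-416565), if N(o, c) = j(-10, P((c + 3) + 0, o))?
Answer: -1220208194/1142971047 ≈ -1.0676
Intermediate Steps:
P(D, q) = D (P(D, q) = -4 + ((-2)² + D*1) = -4 + (4 + D) = D)
j(u, X) = X*u
N(o, c) = -30 - 10*c (N(o, c) = ((c + 3) + 0)*(-10) = ((3 + c) + 0)*(-10) = (3 + c)*(-10) = -30 - 10*c)
132280/(-123471) + N(418, 154)/(-416565) = 132280/(-123471) + (-30 - 10*154)/(-416565) = 132280*(-1/123471) + (-30 - 1540)*(-1/416565) = -132280/123471 - 1570*(-1/416565) = -132280/123471 + 314/83313 = -1220208194/1142971047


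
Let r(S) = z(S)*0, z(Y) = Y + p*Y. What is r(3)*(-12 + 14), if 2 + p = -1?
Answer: 0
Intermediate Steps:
p = -3 (p = -2 - 1 = -3)
z(Y) = -2*Y (z(Y) = Y - 3*Y = -2*Y)
r(S) = 0 (r(S) = -2*S*0 = 0)
r(3)*(-12 + 14) = 0*(-12 + 14) = 0*2 = 0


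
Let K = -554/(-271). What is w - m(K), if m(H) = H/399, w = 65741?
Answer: 7108508035/108129 ≈ 65741.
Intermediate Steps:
K = 554/271 (K = -554*(-1/271) = 554/271 ≈ 2.0443)
m(H) = H/399 (m(H) = H*(1/399) = H/399)
w - m(K) = 65741 - 554/(399*271) = 65741 - 1*554/108129 = 65741 - 554/108129 = 7108508035/108129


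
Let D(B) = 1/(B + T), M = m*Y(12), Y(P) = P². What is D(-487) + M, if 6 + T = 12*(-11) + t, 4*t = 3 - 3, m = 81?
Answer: 7289999/625 ≈ 11664.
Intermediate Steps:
M = 11664 (M = 81*12² = 81*144 = 11664)
t = 0 (t = (3 - 3)/4 = (¼)*0 = 0)
T = -138 (T = -6 + (12*(-11) + 0) = -6 + (-132 + 0) = -6 - 132 = -138)
D(B) = 1/(-138 + B) (D(B) = 1/(B - 138) = 1/(-138 + B))
D(-487) + M = 1/(-138 - 487) + 11664 = 1/(-625) + 11664 = -1/625 + 11664 = 7289999/625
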